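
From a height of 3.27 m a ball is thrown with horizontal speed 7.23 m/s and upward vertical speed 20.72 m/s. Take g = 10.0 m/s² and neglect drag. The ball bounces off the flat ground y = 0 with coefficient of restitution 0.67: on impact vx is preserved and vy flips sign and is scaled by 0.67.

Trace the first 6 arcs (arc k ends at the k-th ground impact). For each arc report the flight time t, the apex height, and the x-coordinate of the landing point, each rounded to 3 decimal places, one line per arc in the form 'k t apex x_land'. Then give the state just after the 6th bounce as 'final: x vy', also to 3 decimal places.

Arc 1: start y=3.270, vy=20.720 → t=4.296, apex=24.736, x_land=31.062, impact vy=-22.242
  bounce: vy ← 0.67·22.242 = 14.902
Arc 2: start y=0.000, vy=14.902 → t=2.980, apex=11.104, x_land=52.610, impact vy=-14.902
  bounce: vy ← 0.67·14.902 = 9.985
Arc 3: start y=0.000, vy=9.985 → t=1.997, apex=4.985, x_land=67.048, impact vy=-9.985
  bounce: vy ← 0.67·9.985 = 6.690
Arc 4: start y=0.000, vy=6.690 → t=1.338, apex=2.238, x_land=76.721, impact vy=-6.690
  bounce: vy ← 0.67·6.690 = 4.482
Arc 5: start y=0.000, vy=4.482 → t=0.896, apex=1.004, x_land=83.202, impact vy=-4.482
  bounce: vy ← 0.67·4.482 = 3.003
Arc 6: start y=0.000, vy=3.003 → t=0.601, apex=0.451, x_land=87.545, impact vy=-3.003
  bounce: vy ← 0.67·3.003 = 2.012

1 4.296 24.736 31.062
2 2.980 11.104 52.610
3 1.997 4.985 67.048
4 1.338 2.238 76.721
5 0.896 1.004 83.202
6 0.601 0.451 87.545
final: 87.545 2.012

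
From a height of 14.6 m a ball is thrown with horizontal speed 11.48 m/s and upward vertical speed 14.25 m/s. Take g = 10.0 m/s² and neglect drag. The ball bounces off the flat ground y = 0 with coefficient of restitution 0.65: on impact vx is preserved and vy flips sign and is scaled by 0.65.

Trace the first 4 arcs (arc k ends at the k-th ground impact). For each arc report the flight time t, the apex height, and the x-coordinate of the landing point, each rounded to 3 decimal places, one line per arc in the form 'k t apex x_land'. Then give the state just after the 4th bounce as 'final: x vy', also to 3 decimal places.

1 3.650 24.753 41.902
2 2.893 10.458 75.108
3 1.880 4.419 96.692
4 1.222 1.867 110.721
final: 110.721 3.972

Arc 1: start y=14.600, vy=14.250 → t=3.650, apex=24.753, x_land=41.902, impact vy=-22.250
  bounce: vy ← 0.65·22.250 = 14.463
Arc 2: start y=0.000, vy=14.463 → t=2.893, apex=10.458, x_land=75.108, impact vy=-14.463
  bounce: vy ← 0.65·14.463 = 9.401
Arc 3: start y=0.000, vy=9.401 → t=1.880, apex=4.419, x_land=96.692, impact vy=-9.401
  bounce: vy ← 0.65·9.401 = 6.110
Arc 4: start y=0.000, vy=6.110 → t=1.222, apex=1.867, x_land=110.721, impact vy=-6.110
  bounce: vy ← 0.65·6.110 = 3.972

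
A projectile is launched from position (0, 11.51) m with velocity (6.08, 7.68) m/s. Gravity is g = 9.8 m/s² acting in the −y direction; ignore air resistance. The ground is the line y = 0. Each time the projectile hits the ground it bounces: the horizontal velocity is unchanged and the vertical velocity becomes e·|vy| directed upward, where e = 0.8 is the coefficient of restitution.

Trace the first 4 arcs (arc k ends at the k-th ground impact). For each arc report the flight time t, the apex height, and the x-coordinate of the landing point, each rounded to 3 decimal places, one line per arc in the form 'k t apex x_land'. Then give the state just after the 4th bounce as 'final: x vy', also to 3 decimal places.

1 2.505 14.519 15.231
2 2.754 9.292 31.976
3 2.203 5.947 45.373
4 1.763 3.806 56.090
final: 56.090 6.910

Arc 1: start y=11.510, vy=7.680 → t=2.505, apex=14.519, x_land=15.231, impact vy=-16.869
  bounce: vy ← 0.8·16.869 = 13.496
Arc 2: start y=0.000, vy=13.496 → t=2.754, apex=9.292, x_land=31.976, impact vy=-13.496
  bounce: vy ← 0.8·13.496 = 10.796
Arc 3: start y=0.000, vy=10.796 → t=2.203, apex=5.947, x_land=45.373, impact vy=-10.796
  bounce: vy ← 0.8·10.796 = 8.637
Arc 4: start y=0.000, vy=8.637 → t=1.763, apex=3.806, x_land=56.090, impact vy=-8.637
  bounce: vy ← 0.8·8.637 = 6.910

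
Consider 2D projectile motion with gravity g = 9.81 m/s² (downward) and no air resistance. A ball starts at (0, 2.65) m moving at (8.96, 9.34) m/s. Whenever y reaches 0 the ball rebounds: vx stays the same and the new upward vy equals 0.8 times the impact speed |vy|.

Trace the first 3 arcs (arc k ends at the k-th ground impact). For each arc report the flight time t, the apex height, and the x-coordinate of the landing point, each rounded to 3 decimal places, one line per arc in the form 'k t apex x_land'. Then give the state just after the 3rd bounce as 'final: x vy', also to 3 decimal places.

Arc 1: start y=2.650, vy=9.340 → t=2.155, apex=7.096, x_land=19.308, impact vy=-11.800
  bounce: vy ← 0.8·11.800 = 9.440
Arc 2: start y=0.000, vy=9.440 → t=1.924, apex=4.542, x_land=36.551, impact vy=-9.440
  bounce: vy ← 0.8·9.440 = 7.552
Arc 3: start y=0.000, vy=7.552 → t=1.540, apex=2.907, x_land=50.346, impact vy=-7.552
  bounce: vy ← 0.8·7.552 = 6.041

1 2.155 7.096 19.308
2 1.924 4.542 36.551
3 1.540 2.907 50.346
final: 50.346 6.041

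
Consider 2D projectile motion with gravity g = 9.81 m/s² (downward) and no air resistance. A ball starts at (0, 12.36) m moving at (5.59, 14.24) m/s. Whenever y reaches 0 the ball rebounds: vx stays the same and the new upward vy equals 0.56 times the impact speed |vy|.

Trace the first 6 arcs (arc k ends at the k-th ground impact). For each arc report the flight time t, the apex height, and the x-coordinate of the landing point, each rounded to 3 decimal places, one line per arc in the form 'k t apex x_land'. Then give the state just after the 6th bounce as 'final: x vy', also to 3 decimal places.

Arc 1: start y=12.360, vy=14.240 → t=3.603, apex=22.695, x_land=20.139, impact vy=-21.102
  bounce: vy ← 0.56·21.102 = 11.817
Arc 2: start y=0.000, vy=11.817 → t=2.409, apex=7.117, x_land=33.606, impact vy=-11.817
  bounce: vy ← 0.56·11.817 = 6.617
Arc 3: start y=0.000, vy=6.617 → t=1.349, apex=2.232, x_land=41.147, impact vy=-6.617
  bounce: vy ← 0.56·6.617 = 3.706
Arc 4: start y=0.000, vy=3.706 → t=0.756, apex=0.700, x_land=45.371, impact vy=-3.706
  bounce: vy ← 0.56·3.706 = 2.075
Arc 5: start y=0.000, vy=2.075 → t=0.423, apex=0.220, x_land=47.736, impact vy=-2.075
  bounce: vy ← 0.56·2.075 = 1.162
Arc 6: start y=0.000, vy=1.162 → t=0.237, apex=0.069, x_land=49.060, impact vy=-1.162
  bounce: vy ← 0.56·1.162 = 0.651

1 3.603 22.695 20.139
2 2.409 7.117 33.606
3 1.349 2.232 41.147
4 0.756 0.700 45.371
5 0.423 0.220 47.736
6 0.237 0.069 49.060
final: 49.060 0.651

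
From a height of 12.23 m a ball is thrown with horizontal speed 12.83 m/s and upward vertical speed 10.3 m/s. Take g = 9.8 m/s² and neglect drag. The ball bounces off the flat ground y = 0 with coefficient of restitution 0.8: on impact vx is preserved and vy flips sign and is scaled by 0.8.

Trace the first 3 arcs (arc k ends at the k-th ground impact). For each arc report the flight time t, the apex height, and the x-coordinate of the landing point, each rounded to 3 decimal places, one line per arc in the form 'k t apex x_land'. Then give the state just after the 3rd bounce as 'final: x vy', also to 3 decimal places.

Arc 1: start y=12.230, vy=10.300 → t=2.949, apex=17.643, x_land=37.830, impact vy=-18.596
  bounce: vy ← 0.8·18.596 = 14.877
Arc 2: start y=0.000, vy=14.877 → t=3.036, apex=11.291, x_land=76.782, impact vy=-14.877
  bounce: vy ← 0.8·14.877 = 11.901
Arc 3: start y=0.000, vy=11.901 → t=2.429, apex=7.226, x_land=107.944, impact vy=-11.901
  bounce: vy ← 0.8·11.901 = 9.521

1 2.949 17.643 37.830
2 3.036 11.291 76.782
3 2.429 7.226 107.944
final: 107.944 9.521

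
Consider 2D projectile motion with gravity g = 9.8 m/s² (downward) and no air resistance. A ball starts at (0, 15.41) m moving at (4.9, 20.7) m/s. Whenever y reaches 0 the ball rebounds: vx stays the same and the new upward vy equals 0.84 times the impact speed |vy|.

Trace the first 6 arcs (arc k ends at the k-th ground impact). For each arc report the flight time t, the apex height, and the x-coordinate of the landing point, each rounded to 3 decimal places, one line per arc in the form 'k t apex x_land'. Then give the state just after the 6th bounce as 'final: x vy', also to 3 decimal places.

Arc 1: start y=15.410, vy=20.700 → t=4.870, apex=37.272, x_land=23.864, impact vy=-27.028
  bounce: vy ← 0.84·27.028 = 22.704
Arc 2: start y=0.000, vy=22.704 → t=4.633, apex=26.299, x_land=46.568, impact vy=-22.704
  bounce: vy ← 0.84·22.704 = 19.071
Arc 3: start y=0.000, vy=19.071 → t=3.892, apex=18.557, x_land=65.639, impact vy=-19.071
  bounce: vy ← 0.84·19.071 = 16.020
Arc 4: start y=0.000, vy=16.020 → t=3.269, apex=13.093, x_land=81.659, impact vy=-16.020
  bounce: vy ← 0.84·16.020 = 13.457
Arc 5: start y=0.000, vy=13.457 → t=2.746, apex=9.239, x_land=95.115, impact vy=-13.457
  bounce: vy ← 0.84·13.457 = 11.304
Arc 6: start y=0.000, vy=11.304 → t=2.307, apex=6.519, x_land=106.419, impact vy=-11.304
  bounce: vy ← 0.84·11.304 = 9.495

1 4.870 37.272 23.864
2 4.633 26.299 46.568
3 3.892 18.557 65.639
4 3.269 13.093 81.659
5 2.746 9.239 95.115
6 2.307 6.519 106.419
final: 106.419 9.495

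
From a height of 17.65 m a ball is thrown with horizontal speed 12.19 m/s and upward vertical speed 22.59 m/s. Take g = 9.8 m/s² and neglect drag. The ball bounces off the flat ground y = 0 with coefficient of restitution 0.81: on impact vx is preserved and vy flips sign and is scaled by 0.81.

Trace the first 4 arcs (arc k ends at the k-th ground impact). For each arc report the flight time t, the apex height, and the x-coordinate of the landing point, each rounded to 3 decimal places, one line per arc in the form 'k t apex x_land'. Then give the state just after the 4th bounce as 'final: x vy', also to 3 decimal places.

1 5.291 43.686 64.497
2 4.837 28.662 123.462
3 3.918 18.805 171.223
4 3.174 12.338 209.910
final: 209.910 12.596

Arc 1: start y=17.650, vy=22.590 → t=5.291, apex=43.686, x_land=64.497, impact vy=-29.262
  bounce: vy ← 0.81·29.262 = 23.702
Arc 2: start y=0.000, vy=23.702 → t=4.837, apex=28.662, x_land=123.462, impact vy=-23.702
  bounce: vy ← 0.81·23.702 = 19.199
Arc 3: start y=0.000, vy=19.199 → t=3.918, apex=18.805, x_land=171.223, impact vy=-19.199
  bounce: vy ← 0.81·19.199 = 15.551
Arc 4: start y=0.000, vy=15.551 → t=3.174, apex=12.338, x_land=209.910, impact vy=-15.551
  bounce: vy ← 0.81·15.551 = 12.596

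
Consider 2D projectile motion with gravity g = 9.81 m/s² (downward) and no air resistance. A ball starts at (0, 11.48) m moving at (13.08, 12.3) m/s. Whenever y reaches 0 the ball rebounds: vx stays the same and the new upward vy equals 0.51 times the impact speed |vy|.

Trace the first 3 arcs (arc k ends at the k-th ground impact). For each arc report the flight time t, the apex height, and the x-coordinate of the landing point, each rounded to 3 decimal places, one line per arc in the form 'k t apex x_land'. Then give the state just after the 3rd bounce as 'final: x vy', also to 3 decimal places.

Arc 1: start y=11.480, vy=12.300 → t=3.232, apex=19.191, x_land=42.272, impact vy=-19.404
  bounce: vy ← 0.51·19.404 = 9.896
Arc 2: start y=0.000, vy=9.896 → t=2.018, apex=4.992, x_land=68.662, impact vy=-9.896
  bounce: vy ← 0.51·9.896 = 5.047
Arc 3: start y=0.000, vy=5.047 → t=1.029, apex=1.298, x_land=82.121, impact vy=-5.047
  bounce: vy ← 0.51·5.047 = 2.574

1 3.232 19.191 42.272
2 2.018 4.992 68.662
3 1.029 1.298 82.121
final: 82.121 2.574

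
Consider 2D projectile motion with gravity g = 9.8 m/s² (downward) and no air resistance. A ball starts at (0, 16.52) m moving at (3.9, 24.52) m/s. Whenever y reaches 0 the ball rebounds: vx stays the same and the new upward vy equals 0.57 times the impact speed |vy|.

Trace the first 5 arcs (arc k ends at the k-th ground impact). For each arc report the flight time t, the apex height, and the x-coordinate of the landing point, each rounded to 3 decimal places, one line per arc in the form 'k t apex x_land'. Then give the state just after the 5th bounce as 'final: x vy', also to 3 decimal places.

Arc 1: start y=16.520, vy=24.520 → t=5.606, apex=47.195, x_land=21.862, impact vy=-30.414
  bounce: vy ← 0.57·30.414 = 17.336
Arc 2: start y=0.000, vy=17.336 → t=3.538, apex=15.334, x_land=35.660, impact vy=-17.336
  bounce: vy ← 0.57·17.336 = 9.882
Arc 3: start y=0.000, vy=9.882 → t=2.017, apex=4.982, x_land=43.525, impact vy=-9.882
  bounce: vy ← 0.57·9.882 = 5.632
Arc 4: start y=0.000, vy=5.632 → t=1.149, apex=1.619, x_land=48.008, impact vy=-5.632
  bounce: vy ← 0.57·5.632 = 3.211
Arc 5: start y=0.000, vy=3.211 → t=0.655, apex=0.526, x_land=50.563, impact vy=-3.211
  bounce: vy ← 0.57·3.211 = 1.830

1 5.606 47.195 21.862
2 3.538 15.334 35.660
3 2.017 4.982 43.525
4 1.149 1.619 48.008
5 0.655 0.526 50.563
final: 50.563 1.830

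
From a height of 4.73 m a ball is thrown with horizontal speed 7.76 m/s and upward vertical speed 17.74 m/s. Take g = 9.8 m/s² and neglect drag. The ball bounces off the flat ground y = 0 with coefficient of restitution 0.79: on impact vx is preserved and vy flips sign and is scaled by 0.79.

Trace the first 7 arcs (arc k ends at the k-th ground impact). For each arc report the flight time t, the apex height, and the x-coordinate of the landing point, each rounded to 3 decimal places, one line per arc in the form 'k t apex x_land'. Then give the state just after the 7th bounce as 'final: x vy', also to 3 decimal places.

Arc 1: start y=4.730, vy=17.740 → t=3.870, apex=20.787, x_land=30.030, impact vy=-20.185
  bounce: vy ← 0.79·20.185 = 15.946
Arc 2: start y=0.000, vy=15.946 → t=3.254, apex=12.973, x_land=55.283, impact vy=-15.946
  bounce: vy ← 0.79·15.946 = 12.597
Arc 3: start y=0.000, vy=12.597 → t=2.571, apex=8.096, x_land=75.233, impact vy=-12.597
  bounce: vy ← 0.79·12.597 = 9.952
Arc 4: start y=0.000, vy=9.952 → t=2.031, apex=5.053, x_land=90.993, impact vy=-9.952
  bounce: vy ← 0.79·9.952 = 7.862
Arc 5: start y=0.000, vy=7.862 → t=1.604, apex=3.154, x_land=103.444, impact vy=-7.862
  bounce: vy ← 0.79·7.862 = 6.211
Arc 6: start y=0.000, vy=6.211 → t=1.268, apex=1.968, x_land=113.280, impact vy=-6.211
  bounce: vy ← 0.79·6.211 = 4.907
Arc 7: start y=0.000, vy=4.907 → t=1.001, apex=1.228, x_land=121.050, impact vy=-4.907
  bounce: vy ← 0.79·4.907 = 3.876

1 3.870 20.787 30.030
2 3.254 12.973 55.283
3 2.571 8.096 75.233
4 2.031 5.053 90.993
5 1.604 3.154 103.444
6 1.268 1.968 113.280
7 1.001 1.228 121.050
final: 121.050 3.876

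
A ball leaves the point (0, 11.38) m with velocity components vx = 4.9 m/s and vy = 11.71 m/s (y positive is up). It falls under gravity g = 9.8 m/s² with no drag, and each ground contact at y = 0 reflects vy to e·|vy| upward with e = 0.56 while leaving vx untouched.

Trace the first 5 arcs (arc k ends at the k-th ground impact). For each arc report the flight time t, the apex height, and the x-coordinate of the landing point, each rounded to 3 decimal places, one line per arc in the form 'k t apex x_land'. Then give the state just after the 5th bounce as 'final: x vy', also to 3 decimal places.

Arc 1: start y=11.380, vy=11.710 → t=3.131, apex=18.376, x_land=15.344, impact vy=-18.978
  bounce: vy ← 0.56·18.978 = 10.628
Arc 2: start y=0.000, vy=10.628 → t=2.169, apex=5.763, x_land=25.972, impact vy=-10.628
  bounce: vy ← 0.56·10.628 = 5.952
Arc 3: start y=0.000, vy=5.952 → t=1.215, apex=1.807, x_land=31.923, impact vy=-5.952
  bounce: vy ← 0.56·5.952 = 3.333
Arc 4: start y=0.000, vy=3.333 → t=0.680, apex=0.567, x_land=35.256, impact vy=-3.333
  bounce: vy ← 0.56·3.333 = 1.866
Arc 5: start y=0.000, vy=1.866 → t=0.381, apex=0.178, x_land=37.123, impact vy=-1.866
  bounce: vy ← 0.56·1.866 = 1.045

1 3.131 18.376 15.344
2 2.169 5.763 25.972
3 1.215 1.807 31.923
4 0.680 0.567 35.256
5 0.381 0.178 37.123
final: 37.123 1.045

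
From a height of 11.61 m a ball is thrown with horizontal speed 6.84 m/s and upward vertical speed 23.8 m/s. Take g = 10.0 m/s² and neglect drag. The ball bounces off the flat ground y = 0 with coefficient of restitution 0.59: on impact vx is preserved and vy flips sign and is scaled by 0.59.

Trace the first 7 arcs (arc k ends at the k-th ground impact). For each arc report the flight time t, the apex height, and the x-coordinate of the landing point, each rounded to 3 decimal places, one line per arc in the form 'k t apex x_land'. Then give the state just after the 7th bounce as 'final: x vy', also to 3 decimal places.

1 5.206 39.932 35.609
2 3.335 13.900 58.419
3 1.967 4.839 71.876
4 1.161 1.684 79.816
5 0.685 0.586 84.501
6 0.404 0.204 87.265
7 0.238 0.071 88.895
final: 88.895 0.703

Arc 1: start y=11.610, vy=23.800 → t=5.206, apex=39.932, x_land=35.609, impact vy=-28.260
  bounce: vy ← 0.59·28.260 = 16.674
Arc 2: start y=0.000, vy=16.674 → t=3.335, apex=13.900, x_land=58.419, impact vy=-16.674
  bounce: vy ← 0.59·16.674 = 9.837
Arc 3: start y=0.000, vy=9.837 → t=1.967, apex=4.839, x_land=71.876, impact vy=-9.837
  bounce: vy ← 0.59·9.837 = 5.804
Arc 4: start y=0.000, vy=5.804 → t=1.161, apex=1.684, x_land=79.816, impact vy=-5.804
  bounce: vy ← 0.59·5.804 = 3.424
Arc 5: start y=0.000, vy=3.424 → t=0.685, apex=0.586, x_land=84.501, impact vy=-3.424
  bounce: vy ← 0.59·3.424 = 2.020
Arc 6: start y=0.000, vy=2.020 → t=0.404, apex=0.204, x_land=87.265, impact vy=-2.020
  bounce: vy ← 0.59·2.020 = 1.192
Arc 7: start y=0.000, vy=1.192 → t=0.238, apex=0.071, x_land=88.895, impact vy=-1.192
  bounce: vy ← 0.59·1.192 = 0.703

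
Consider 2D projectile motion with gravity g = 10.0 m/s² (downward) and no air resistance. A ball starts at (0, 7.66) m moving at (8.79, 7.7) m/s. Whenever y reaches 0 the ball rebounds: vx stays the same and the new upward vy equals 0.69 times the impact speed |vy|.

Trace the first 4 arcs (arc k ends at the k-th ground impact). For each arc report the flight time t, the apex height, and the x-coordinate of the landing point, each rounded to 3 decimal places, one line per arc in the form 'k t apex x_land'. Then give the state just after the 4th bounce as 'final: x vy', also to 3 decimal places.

1 2.228 10.625 19.582
2 2.012 5.058 37.264
3 1.388 2.408 49.464
4 0.958 1.147 57.883
final: 57.883 3.304

Arc 1: start y=7.660, vy=7.700 → t=2.228, apex=10.625, x_land=19.582, impact vy=-14.577
  bounce: vy ← 0.69·14.577 = 10.058
Arc 2: start y=0.000, vy=10.058 → t=2.012, apex=5.058, x_land=37.264, impact vy=-10.058
  bounce: vy ← 0.69·10.058 = 6.940
Arc 3: start y=0.000, vy=6.940 → t=1.388, apex=2.408, x_land=49.464, impact vy=-6.940
  bounce: vy ← 0.69·6.940 = 4.789
Arc 4: start y=0.000, vy=4.789 → t=0.958, apex=1.147, x_land=57.883, impact vy=-4.789
  bounce: vy ← 0.69·4.789 = 3.304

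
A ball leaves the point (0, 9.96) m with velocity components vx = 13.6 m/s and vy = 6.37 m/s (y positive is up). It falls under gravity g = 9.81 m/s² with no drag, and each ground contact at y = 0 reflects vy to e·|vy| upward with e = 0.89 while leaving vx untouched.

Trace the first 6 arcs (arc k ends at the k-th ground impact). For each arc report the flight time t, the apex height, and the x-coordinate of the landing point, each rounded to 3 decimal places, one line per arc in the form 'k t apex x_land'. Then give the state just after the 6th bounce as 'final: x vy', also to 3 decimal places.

1 2.215 12.028 30.128
2 2.787 9.527 68.037
3 2.481 7.547 101.775
4 2.208 5.978 131.803
5 1.965 4.735 158.527
6 1.749 3.751 182.312
final: 182.312 7.635

Arc 1: start y=9.960, vy=6.370 → t=2.215, apex=12.028, x_land=30.128, impact vy=-15.362
  bounce: vy ← 0.89·15.362 = 13.672
Arc 2: start y=0.000, vy=13.672 → t=2.787, apex=9.527, x_land=68.037, impact vy=-13.672
  bounce: vy ← 0.89·13.672 = 12.168
Arc 3: start y=0.000, vy=12.168 → t=2.481, apex=7.547, x_land=101.775, impact vy=-12.168
  bounce: vy ← 0.89·12.168 = 10.830
Arc 4: start y=0.000, vy=10.830 → t=2.208, apex=5.978, x_land=131.803, impact vy=-10.830
  bounce: vy ← 0.89·10.830 = 9.638
Arc 5: start y=0.000, vy=9.638 → t=1.965, apex=4.735, x_land=158.527, impact vy=-9.638
  bounce: vy ← 0.89·9.638 = 8.578
Arc 6: start y=0.000, vy=8.578 → t=1.749, apex=3.751, x_land=182.312, impact vy=-8.578
  bounce: vy ← 0.89·8.578 = 7.635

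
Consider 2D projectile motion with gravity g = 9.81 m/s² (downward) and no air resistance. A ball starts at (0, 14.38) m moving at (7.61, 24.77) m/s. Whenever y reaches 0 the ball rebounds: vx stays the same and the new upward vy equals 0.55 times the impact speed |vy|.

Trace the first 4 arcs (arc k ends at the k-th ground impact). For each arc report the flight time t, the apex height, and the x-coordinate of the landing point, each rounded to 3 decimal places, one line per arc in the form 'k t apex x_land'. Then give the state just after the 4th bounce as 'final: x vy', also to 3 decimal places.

Arc 1: start y=14.380, vy=24.770 → t=5.576, apex=45.652, x_land=42.431, impact vy=-29.928
  bounce: vy ← 0.55·29.928 = 16.460
Arc 2: start y=0.000, vy=16.460 → t=3.356, apex=13.810, x_land=67.969, impact vy=-16.460
  bounce: vy ← 0.55·16.460 = 9.053
Arc 3: start y=0.000, vy=9.053 → t=1.846, apex=4.177, x_land=82.015, impact vy=-9.053
  bounce: vy ← 0.55·9.053 = 4.979
Arc 4: start y=0.000, vy=4.979 → t=1.015, apex=1.264, x_land=89.741, impact vy=-4.979
  bounce: vy ← 0.55·4.979 = 2.739

1 5.576 45.652 42.431
2 3.356 13.810 67.969
3 1.846 4.177 82.015
4 1.015 1.264 89.741
final: 89.741 2.739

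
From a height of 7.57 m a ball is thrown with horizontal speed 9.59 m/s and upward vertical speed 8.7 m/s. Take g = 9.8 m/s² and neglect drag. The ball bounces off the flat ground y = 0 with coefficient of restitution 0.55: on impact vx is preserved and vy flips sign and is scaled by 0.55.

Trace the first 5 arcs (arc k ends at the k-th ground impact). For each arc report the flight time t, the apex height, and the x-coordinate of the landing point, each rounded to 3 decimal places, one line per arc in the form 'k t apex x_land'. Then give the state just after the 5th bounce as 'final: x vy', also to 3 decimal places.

1 2.415 11.432 23.162
2 1.680 3.458 39.274
3 0.924 1.046 48.136
4 0.508 0.316 53.010
5 0.280 0.096 55.691
final: 55.691 0.753

Arc 1: start y=7.570, vy=8.700 → t=2.415, apex=11.432, x_land=23.162, impact vy=-14.969
  bounce: vy ← 0.55·14.969 = 8.233
Arc 2: start y=0.000, vy=8.233 → t=1.680, apex=3.458, x_land=39.274, impact vy=-8.233
  bounce: vy ← 0.55·8.233 = 4.528
Arc 3: start y=0.000, vy=4.528 → t=0.924, apex=1.046, x_land=48.136, impact vy=-4.528
  bounce: vy ← 0.55·4.528 = 2.490
Arc 4: start y=0.000, vy=2.490 → t=0.508, apex=0.316, x_land=53.010, impact vy=-2.490
  bounce: vy ← 0.55·2.490 = 1.370
Arc 5: start y=0.000, vy=1.370 → t=0.280, apex=0.096, x_land=55.691, impact vy=-1.370
  bounce: vy ← 0.55·1.370 = 0.753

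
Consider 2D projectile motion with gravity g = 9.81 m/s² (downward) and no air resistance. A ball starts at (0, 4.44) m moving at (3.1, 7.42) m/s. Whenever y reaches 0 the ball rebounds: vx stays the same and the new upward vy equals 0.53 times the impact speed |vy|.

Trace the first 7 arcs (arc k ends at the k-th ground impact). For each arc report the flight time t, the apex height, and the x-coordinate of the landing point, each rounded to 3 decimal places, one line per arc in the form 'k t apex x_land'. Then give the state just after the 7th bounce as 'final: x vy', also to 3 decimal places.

1 1.972 7.246 6.113
2 1.288 2.035 10.107
3 0.683 0.572 12.223
4 0.362 0.161 13.345
5 0.192 0.045 13.940
6 0.102 0.013 14.255
7 0.054 0.004 14.422
final: 14.422 0.140

Arc 1: start y=4.440, vy=7.420 → t=1.972, apex=7.246, x_land=6.113, impact vy=-11.923
  bounce: vy ← 0.53·11.923 = 6.319
Arc 2: start y=0.000, vy=6.319 → t=1.288, apex=2.035, x_land=10.107, impact vy=-6.319
  bounce: vy ← 0.53·6.319 = 3.349
Arc 3: start y=0.000, vy=3.349 → t=0.683, apex=0.572, x_land=12.223, impact vy=-3.349
  bounce: vy ← 0.53·3.349 = 1.775
Arc 4: start y=0.000, vy=1.775 → t=0.362, apex=0.161, x_land=13.345, impact vy=-1.775
  bounce: vy ← 0.53·1.775 = 0.941
Arc 5: start y=0.000, vy=0.941 → t=0.192, apex=0.045, x_land=13.940, impact vy=-0.941
  bounce: vy ← 0.53·0.941 = 0.499
Arc 6: start y=0.000, vy=0.499 → t=0.102, apex=0.013, x_land=14.255, impact vy=-0.499
  bounce: vy ← 0.53·0.499 = 0.264
Arc 7: start y=0.000, vy=0.264 → t=0.054, apex=0.004, x_land=14.422, impact vy=-0.264
  bounce: vy ← 0.53·0.264 = 0.140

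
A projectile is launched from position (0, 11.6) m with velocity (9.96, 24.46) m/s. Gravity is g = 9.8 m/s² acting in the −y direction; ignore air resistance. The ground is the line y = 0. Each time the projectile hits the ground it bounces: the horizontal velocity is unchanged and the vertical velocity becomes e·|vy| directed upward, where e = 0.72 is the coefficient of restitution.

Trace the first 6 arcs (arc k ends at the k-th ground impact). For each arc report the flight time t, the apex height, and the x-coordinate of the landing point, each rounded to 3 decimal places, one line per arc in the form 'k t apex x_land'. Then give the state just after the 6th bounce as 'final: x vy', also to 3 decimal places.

1 5.428 42.125 54.063
2 4.222 21.838 96.115
3 3.040 11.321 126.393
4 2.189 5.869 148.193
5 1.576 3.042 163.890
6 1.135 1.577 175.191
final: 175.191 4.003

Arc 1: start y=11.600, vy=24.460 → t=5.428, apex=42.125, x_land=54.063, impact vy=-28.734
  bounce: vy ← 0.72·28.734 = 20.689
Arc 2: start y=0.000, vy=20.689 → t=4.222, apex=21.838, x_land=96.115, impact vy=-20.689
  bounce: vy ← 0.72·20.689 = 14.896
Arc 3: start y=0.000, vy=14.896 → t=3.040, apex=11.321, x_land=126.393, impact vy=-14.896
  bounce: vy ← 0.72·14.896 = 10.725
Arc 4: start y=0.000, vy=10.725 → t=2.189, apex=5.869, x_land=148.193, impact vy=-10.725
  bounce: vy ← 0.72·10.725 = 7.722
Arc 5: start y=0.000, vy=7.722 → t=1.576, apex=3.042, x_land=163.890, impact vy=-7.722
  bounce: vy ← 0.72·7.722 = 5.560
Arc 6: start y=0.000, vy=5.560 → t=1.135, apex=1.577, x_land=175.191, impact vy=-5.560
  bounce: vy ← 0.72·5.560 = 4.003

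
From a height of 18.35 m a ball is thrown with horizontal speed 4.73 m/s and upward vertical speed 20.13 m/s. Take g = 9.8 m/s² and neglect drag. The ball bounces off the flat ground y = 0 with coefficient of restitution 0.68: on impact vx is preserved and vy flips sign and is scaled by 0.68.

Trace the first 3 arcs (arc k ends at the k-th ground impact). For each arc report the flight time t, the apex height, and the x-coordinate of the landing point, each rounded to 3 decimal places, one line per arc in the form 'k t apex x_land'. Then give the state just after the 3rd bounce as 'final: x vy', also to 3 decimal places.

Arc 1: start y=18.350, vy=20.130 → t=4.876, apex=39.024, x_land=23.064, impact vy=-27.656
  bounce: vy ← 0.68·27.656 = 18.806
Arc 2: start y=0.000, vy=18.806 → t=3.838, apex=18.045, x_land=41.218, impact vy=-18.806
  bounce: vy ← 0.68·18.806 = 12.788
Arc 3: start y=0.000, vy=12.788 → t=2.610, apex=8.344, x_land=53.563, impact vy=-12.788
  bounce: vy ← 0.68·12.788 = 8.696

1 4.876 39.024 23.064
2 3.838 18.045 41.218
3 2.610 8.344 53.563
final: 53.563 8.696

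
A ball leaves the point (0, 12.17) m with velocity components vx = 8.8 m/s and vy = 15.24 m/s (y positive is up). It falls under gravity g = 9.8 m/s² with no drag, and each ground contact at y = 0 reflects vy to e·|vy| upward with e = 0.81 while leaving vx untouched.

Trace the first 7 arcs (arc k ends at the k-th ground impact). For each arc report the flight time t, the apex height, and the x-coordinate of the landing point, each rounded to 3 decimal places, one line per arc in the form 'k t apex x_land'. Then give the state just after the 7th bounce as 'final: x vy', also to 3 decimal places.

Arc 1: start y=12.170, vy=15.240 → t=3.769, apex=24.020, x_land=33.169, impact vy=-21.698
  bounce: vy ← 0.81·21.698 = 17.575
Arc 2: start y=0.000, vy=17.575 → t=3.587, apex=15.759, x_land=64.732, impact vy=-17.575
  bounce: vy ← 0.81·17.575 = 14.236
Arc 3: start y=0.000, vy=14.236 → t=2.905, apex=10.340, x_land=90.298, impact vy=-14.236
  bounce: vy ← 0.81·14.236 = 11.531
Arc 4: start y=0.000, vy=11.531 → t=2.353, apex=6.784, x_land=111.007, impact vy=-11.531
  bounce: vy ← 0.81·11.531 = 9.340
Arc 5: start y=0.000, vy=9.340 → t=1.906, apex=4.451, x_land=127.781, impact vy=-9.340
  bounce: vy ← 0.81·9.340 = 7.566
Arc 6: start y=0.000, vy=7.566 → t=1.544, apex=2.920, x_land=141.368, impact vy=-7.566
  bounce: vy ← 0.81·7.566 = 6.128
Arc 7: start y=0.000, vy=6.128 → t=1.251, apex=1.916, x_land=152.374, impact vy=-6.128
  bounce: vy ← 0.81·6.128 = 4.964

1 3.769 24.020 33.169
2 3.587 15.759 64.732
3 2.905 10.340 90.298
4 2.353 6.784 111.007
5 1.906 4.451 127.781
6 1.544 2.920 141.368
7 1.251 1.916 152.374
final: 152.374 4.964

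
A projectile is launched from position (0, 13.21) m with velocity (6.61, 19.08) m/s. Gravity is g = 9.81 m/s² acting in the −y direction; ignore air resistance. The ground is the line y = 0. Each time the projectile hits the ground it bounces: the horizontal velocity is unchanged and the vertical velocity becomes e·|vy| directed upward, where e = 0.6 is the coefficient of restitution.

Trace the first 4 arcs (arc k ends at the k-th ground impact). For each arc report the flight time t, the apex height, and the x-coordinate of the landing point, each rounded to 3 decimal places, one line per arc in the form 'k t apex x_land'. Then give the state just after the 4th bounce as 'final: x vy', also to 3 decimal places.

Arc 1: start y=13.210, vy=19.080 → t=4.490, apex=31.765, x_land=29.677, impact vy=-24.965
  bounce: vy ← 0.6·24.965 = 14.979
Arc 2: start y=0.000, vy=14.979 → t=3.054, apex=11.435, x_land=49.863, impact vy=-14.979
  bounce: vy ← 0.6·14.979 = 8.987
Arc 3: start y=0.000, vy=8.987 → t=1.832, apex=4.117, x_land=61.974, impact vy=-8.987
  bounce: vy ← 0.6·8.987 = 5.392
Arc 4: start y=0.000, vy=5.392 → t=1.099, apex=1.482, x_land=69.241, impact vy=-5.392
  bounce: vy ← 0.6·5.392 = 3.235

1 4.490 31.765 29.677
2 3.054 11.435 49.863
3 1.832 4.117 61.974
4 1.099 1.482 69.241
final: 69.241 3.235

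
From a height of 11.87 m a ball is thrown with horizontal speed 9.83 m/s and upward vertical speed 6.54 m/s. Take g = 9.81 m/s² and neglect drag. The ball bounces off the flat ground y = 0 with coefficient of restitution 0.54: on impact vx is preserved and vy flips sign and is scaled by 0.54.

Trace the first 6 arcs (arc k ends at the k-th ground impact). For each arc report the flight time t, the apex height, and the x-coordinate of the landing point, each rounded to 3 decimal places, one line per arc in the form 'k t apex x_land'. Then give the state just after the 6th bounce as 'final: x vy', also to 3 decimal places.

Arc 1: start y=11.870, vy=6.540 → t=2.359, apex=14.050, x_land=23.190, impact vy=-16.603
  bounce: vy ← 0.54·16.603 = 8.966
Arc 2: start y=0.000, vy=8.966 → t=1.828, apex=4.097, x_land=41.158, impact vy=-8.966
  bounce: vy ← 0.54·8.966 = 4.841
Arc 3: start y=0.000, vy=4.841 → t=0.987, apex=1.195, x_land=50.861, impact vy=-4.841
  bounce: vy ← 0.54·4.841 = 2.614
Arc 4: start y=0.000, vy=2.614 → t=0.533, apex=0.348, x_land=56.100, impact vy=-2.614
  bounce: vy ← 0.54·2.614 = 1.412
Arc 5: start y=0.000, vy=1.412 → t=0.288, apex=0.102, x_land=58.929, impact vy=-1.412
  bounce: vy ← 0.54·1.412 = 0.762
Arc 6: start y=0.000, vy=0.762 → t=0.155, apex=0.030, x_land=60.457, impact vy=-0.762
  bounce: vy ← 0.54·0.762 = 0.412

1 2.359 14.050 23.190
2 1.828 4.097 41.158
3 0.987 1.195 50.861
4 0.533 0.348 56.100
5 0.288 0.102 58.929
6 0.155 0.030 60.457
final: 60.457 0.412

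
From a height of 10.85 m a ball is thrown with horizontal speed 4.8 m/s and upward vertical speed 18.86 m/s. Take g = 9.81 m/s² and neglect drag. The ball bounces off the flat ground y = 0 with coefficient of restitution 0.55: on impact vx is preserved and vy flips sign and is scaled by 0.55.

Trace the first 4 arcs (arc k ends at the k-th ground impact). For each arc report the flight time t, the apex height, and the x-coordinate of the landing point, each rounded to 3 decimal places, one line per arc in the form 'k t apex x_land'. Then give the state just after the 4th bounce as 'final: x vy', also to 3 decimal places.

1 4.353 28.979 20.895
2 2.674 8.766 33.729
3 1.471 2.652 40.788
4 0.809 0.802 44.670
final: 44.670 2.182

Arc 1: start y=10.850, vy=18.860 → t=4.353, apex=28.979, x_land=20.895, impact vy=-23.845
  bounce: vy ← 0.55·23.845 = 13.115
Arc 2: start y=0.000, vy=13.115 → t=2.674, apex=8.766, x_land=33.729, impact vy=-13.115
  bounce: vy ← 0.55·13.115 = 7.213
Arc 3: start y=0.000, vy=7.213 → t=1.471, apex=2.652, x_land=40.788, impact vy=-7.213
  bounce: vy ← 0.55·7.213 = 3.967
Arc 4: start y=0.000, vy=3.967 → t=0.809, apex=0.802, x_land=44.670, impact vy=-3.967
  bounce: vy ← 0.55·3.967 = 2.182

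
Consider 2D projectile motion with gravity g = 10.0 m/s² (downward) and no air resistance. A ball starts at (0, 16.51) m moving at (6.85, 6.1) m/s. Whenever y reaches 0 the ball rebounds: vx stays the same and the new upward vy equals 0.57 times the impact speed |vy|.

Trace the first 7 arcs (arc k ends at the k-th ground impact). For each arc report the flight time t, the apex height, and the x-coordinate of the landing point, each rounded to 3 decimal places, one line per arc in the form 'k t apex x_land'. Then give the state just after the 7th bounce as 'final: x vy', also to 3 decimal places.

1 2.527 18.370 17.309
2 2.185 5.969 32.277
3 1.246 1.939 40.809
4 0.710 0.630 45.672
5 0.405 0.205 48.444
6 0.231 0.067 50.024
7 0.131 0.022 50.925
final: 50.925 0.375

Arc 1: start y=16.510, vy=6.100 → t=2.527, apex=18.370, x_land=17.309, impact vy=-19.168
  bounce: vy ← 0.57·19.168 = 10.926
Arc 2: start y=0.000, vy=10.926 → t=2.185, apex=5.969, x_land=32.277, impact vy=-10.926
  bounce: vy ← 0.57·10.926 = 6.228
Arc 3: start y=0.000, vy=6.228 → t=1.246, apex=1.939, x_land=40.809, impact vy=-6.228
  bounce: vy ← 0.57·6.228 = 3.550
Arc 4: start y=0.000, vy=3.550 → t=0.710, apex=0.630, x_land=45.672, impact vy=-3.550
  bounce: vy ← 0.57·3.550 = 2.023
Arc 5: start y=0.000, vy=2.023 → t=0.405, apex=0.205, x_land=48.444, impact vy=-2.023
  bounce: vy ← 0.57·2.023 = 1.153
Arc 6: start y=0.000, vy=1.153 → t=0.231, apex=0.067, x_land=50.024, impact vy=-1.153
  bounce: vy ← 0.57·1.153 = 0.657
Arc 7: start y=0.000, vy=0.657 → t=0.131, apex=0.022, x_land=50.925, impact vy=-0.657
  bounce: vy ← 0.57·0.657 = 0.375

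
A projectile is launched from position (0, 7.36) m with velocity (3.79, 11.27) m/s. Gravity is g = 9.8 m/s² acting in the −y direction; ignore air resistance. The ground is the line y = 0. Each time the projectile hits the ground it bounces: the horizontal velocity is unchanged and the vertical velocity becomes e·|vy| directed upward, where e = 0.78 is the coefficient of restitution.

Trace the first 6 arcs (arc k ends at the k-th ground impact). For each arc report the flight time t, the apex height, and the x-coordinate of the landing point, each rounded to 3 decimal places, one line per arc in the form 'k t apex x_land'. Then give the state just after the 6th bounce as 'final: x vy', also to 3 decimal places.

1 2.831 13.840 10.728
2 2.622 8.420 20.665
3 2.045 5.123 28.415
4 1.595 3.117 34.461
5 1.244 1.896 39.176
6 0.970 1.154 42.854
final: 42.854 3.709

Arc 1: start y=7.360, vy=11.270 → t=2.831, apex=13.840, x_land=10.728, impact vy=-16.470
  bounce: vy ← 0.78·16.470 = 12.847
Arc 2: start y=0.000, vy=12.847 → t=2.622, apex=8.420, x_land=20.665, impact vy=-12.847
  bounce: vy ← 0.78·12.847 = 10.020
Arc 3: start y=0.000, vy=10.020 → t=2.045, apex=5.123, x_land=28.415, impact vy=-10.020
  bounce: vy ← 0.78·10.020 = 7.816
Arc 4: start y=0.000, vy=7.816 → t=1.595, apex=3.117, x_land=34.461, impact vy=-7.816
  bounce: vy ← 0.78·7.816 = 6.096
Arc 5: start y=0.000, vy=6.096 → t=1.244, apex=1.896, x_land=39.176, impact vy=-6.096
  bounce: vy ← 0.78·6.096 = 4.755
Arc 6: start y=0.000, vy=4.755 → t=0.970, apex=1.154, x_land=42.854, impact vy=-4.755
  bounce: vy ← 0.78·4.755 = 3.709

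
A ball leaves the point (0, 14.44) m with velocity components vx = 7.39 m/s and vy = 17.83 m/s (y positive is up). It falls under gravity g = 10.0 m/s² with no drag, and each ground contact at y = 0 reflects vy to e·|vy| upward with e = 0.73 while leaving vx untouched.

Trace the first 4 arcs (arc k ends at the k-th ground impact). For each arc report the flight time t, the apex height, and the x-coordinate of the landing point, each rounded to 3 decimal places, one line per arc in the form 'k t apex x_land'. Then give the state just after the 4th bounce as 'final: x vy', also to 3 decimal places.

Arc 1: start y=14.440, vy=17.830 → t=4.246, apex=30.335, x_land=31.379, impact vy=-24.631
  bounce: vy ← 0.73·24.631 = 17.981
Arc 2: start y=0.000, vy=17.981 → t=3.596, apex=16.166, x_land=57.955, impact vy=-17.981
  bounce: vy ← 0.73·17.981 = 13.126
Arc 3: start y=0.000, vy=13.126 → t=2.625, apex=8.615, x_land=77.355, impact vy=-13.126
  bounce: vy ← 0.73·13.126 = 9.582
Arc 4: start y=0.000, vy=9.582 → t=1.916, apex=4.591, x_land=91.518, impact vy=-9.582
  bounce: vy ← 0.73·9.582 = 6.995

1 4.246 30.335 31.379
2 3.596 16.166 57.955
3 2.625 8.615 77.355
4 1.916 4.591 91.518
final: 91.518 6.995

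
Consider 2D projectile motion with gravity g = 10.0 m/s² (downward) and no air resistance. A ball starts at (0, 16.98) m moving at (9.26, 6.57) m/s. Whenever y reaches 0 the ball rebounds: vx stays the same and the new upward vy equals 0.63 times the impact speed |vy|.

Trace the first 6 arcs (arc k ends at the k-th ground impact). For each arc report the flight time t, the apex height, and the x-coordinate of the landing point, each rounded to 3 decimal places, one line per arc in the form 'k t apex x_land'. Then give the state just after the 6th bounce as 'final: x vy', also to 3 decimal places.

Arc 1: start y=16.980, vy=6.570 → t=2.613, apex=19.138, x_land=24.200, impact vy=-19.564
  bounce: vy ← 0.63·19.564 = 12.326
Arc 2: start y=0.000, vy=12.326 → t=2.465, apex=7.596, x_land=47.027, impact vy=-12.326
  bounce: vy ← 0.63·12.326 = 7.765
Arc 3: start y=0.000, vy=7.765 → t=1.553, apex=3.015, x_land=61.408, impact vy=-7.765
  bounce: vy ← 0.63·7.765 = 4.892
Arc 4: start y=0.000, vy=4.892 → t=0.978, apex=1.197, x_land=70.468, impact vy=-4.892
  bounce: vy ← 0.63·4.892 = 3.082
Arc 5: start y=0.000, vy=3.082 → t=0.616, apex=0.475, x_land=76.176, impact vy=-3.082
  bounce: vy ← 0.63·3.082 = 1.942
Arc 6: start y=0.000, vy=1.942 → t=0.388, apex=0.188, x_land=79.772, impact vy=-1.942
  bounce: vy ← 0.63·1.942 = 1.223

1 2.613 19.138 24.200
2 2.465 7.596 47.027
3 1.553 3.015 61.408
4 0.978 1.197 70.468
5 0.616 0.475 76.176
6 0.388 0.188 79.772
final: 79.772 1.223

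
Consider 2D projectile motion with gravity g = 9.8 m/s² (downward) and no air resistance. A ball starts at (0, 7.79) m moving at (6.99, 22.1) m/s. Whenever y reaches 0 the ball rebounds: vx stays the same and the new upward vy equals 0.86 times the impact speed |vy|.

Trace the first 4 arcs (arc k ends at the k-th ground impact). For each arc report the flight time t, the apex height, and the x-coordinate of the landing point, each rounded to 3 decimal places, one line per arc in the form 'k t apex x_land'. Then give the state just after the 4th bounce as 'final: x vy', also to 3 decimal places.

1 4.839 32.709 33.823
2 4.444 24.191 64.886
3 3.822 17.892 91.600
4 3.287 13.233 114.574
final: 114.574 13.850

Arc 1: start y=7.790, vy=22.100 → t=4.839, apex=32.709, x_land=33.823, impact vy=-25.320
  bounce: vy ← 0.86·25.320 = 21.775
Arc 2: start y=0.000, vy=21.775 → t=4.444, apex=24.191, x_land=64.886, impact vy=-21.775
  bounce: vy ← 0.86·21.775 = 18.727
Arc 3: start y=0.000, vy=18.727 → t=3.822, apex=17.892, x_land=91.600, impact vy=-18.727
  bounce: vy ← 0.86·18.727 = 16.105
Arc 4: start y=0.000, vy=16.105 → t=3.287, apex=13.233, x_land=114.574, impact vy=-16.105
  bounce: vy ← 0.86·16.105 = 13.850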